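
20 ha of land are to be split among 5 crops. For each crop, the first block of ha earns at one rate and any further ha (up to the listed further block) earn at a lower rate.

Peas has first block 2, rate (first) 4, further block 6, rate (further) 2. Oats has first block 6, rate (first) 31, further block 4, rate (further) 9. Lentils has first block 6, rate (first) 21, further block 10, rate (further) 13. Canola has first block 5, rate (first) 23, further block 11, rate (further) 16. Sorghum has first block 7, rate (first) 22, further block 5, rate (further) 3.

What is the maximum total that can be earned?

497

Order all 10 blocks by rate: Oats/T1 31 > Canola/T1 23 > Sorghum/T1 22 > Lentils/T1 21 > Canola/T2 16 > Lentils/T2 13 > Oats/T2 9 > Peas/T1 4 > Sorghum/T2 3 > Peas/T2 2.
Oats T1 at 31: fill all 6 → 14 left.
Canola/T1 (23): +5 → 9 left.
Sorghum/T1 (22): +7 → 2 left.
2 remain; put them into Lentils T1 at 21.
Total = 31×6 + 23×5 + 22×7 + 21×2 = 497.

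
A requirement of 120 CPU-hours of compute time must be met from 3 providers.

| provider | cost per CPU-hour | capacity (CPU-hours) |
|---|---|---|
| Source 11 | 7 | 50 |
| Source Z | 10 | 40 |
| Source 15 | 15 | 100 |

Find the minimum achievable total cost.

Cheapest first:
Source 11 (7): use full 50 ; 70 CPU-hours to go.
Source Z (10): use full 40 ; 30 CPU-hours to go.
Source 15 (15): take the remaining 30 ; done.
Cost = 50×7 + 40×10 + 30×15 = 1200.

1200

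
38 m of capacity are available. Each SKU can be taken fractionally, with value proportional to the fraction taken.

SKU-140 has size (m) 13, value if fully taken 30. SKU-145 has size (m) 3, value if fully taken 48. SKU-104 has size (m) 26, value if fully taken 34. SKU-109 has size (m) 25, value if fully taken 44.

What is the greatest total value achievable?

Sort by value density: SKU-145 48/3≈16, SKU-140 30/13≈2.31, SKU-109 44/25≈1.76, SKU-104 34/26≈1.31.
SKU-145: take in full, 3 m for value 48 ; 35 left.
All 13 m of SKU-140 fit (value 30) ; 22 remain.
Fill the last 22 m with part of SKU-109: 22/25 of it earns 38.72.
Total value = 116.72.

116.72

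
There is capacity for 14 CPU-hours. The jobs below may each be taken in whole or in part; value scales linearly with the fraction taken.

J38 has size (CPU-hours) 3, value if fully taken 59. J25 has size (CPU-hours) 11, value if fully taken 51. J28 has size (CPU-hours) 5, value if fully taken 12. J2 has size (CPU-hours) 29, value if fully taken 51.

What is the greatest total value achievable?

Sort by value density: J38 59/3≈19.7, J25 51/11≈4.64, J28 12/5≈2.4, J2 51/29≈1.76.
J38: take in full, 3 CPU-hours for value 59 — 11 left.
J25: take in full, 11 CPU-hours for value 51 — 0 left.
Total value = 110.

110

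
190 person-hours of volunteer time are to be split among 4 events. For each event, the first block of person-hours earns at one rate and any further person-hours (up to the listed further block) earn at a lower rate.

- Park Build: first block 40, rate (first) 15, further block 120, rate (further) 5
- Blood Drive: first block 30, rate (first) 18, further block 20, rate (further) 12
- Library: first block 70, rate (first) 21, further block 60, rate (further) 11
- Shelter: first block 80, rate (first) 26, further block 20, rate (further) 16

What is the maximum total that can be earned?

4250

Treat each block as its own option and order by rate: Shelter/first 26 > Library/first 21 > Blood Drive/first 18 > Shelter/second 16 > Park Build/first 15 > Blood Drive/second 12 > Library/second 11 > Park Build/second 5.
Fill Shelter first block (80 at 26) → 110 left.
Fill Library first block (70 at 21) → 40 left.
Fill Blood Drive first block (30 at 18) → 10 left.
Shelter second at 16: only 10 left, fill 10.
Total = 26×80 + 21×70 + 18×30 + 16×10 = 4250.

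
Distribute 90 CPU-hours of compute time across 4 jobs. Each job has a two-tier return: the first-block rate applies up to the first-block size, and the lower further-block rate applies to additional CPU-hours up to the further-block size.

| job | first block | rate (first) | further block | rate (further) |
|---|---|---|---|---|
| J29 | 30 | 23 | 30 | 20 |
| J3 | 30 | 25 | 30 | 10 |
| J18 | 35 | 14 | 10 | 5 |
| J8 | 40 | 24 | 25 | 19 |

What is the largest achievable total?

Rank every tier by rate: J3/first 25 > J8/first 24 > J29/first 23 > J29/second 20 > J8/second 19 > J18/first 14 > J3/second 10 > J18/second 5.
J3 first at 25: fill all 30 — 60 left.
J8 first at 24: fill all 40 — 20 left.
20 remain; put them into J29 first at 23.
Total = 25×30 + 24×40 + 23×20 = 2170.

2170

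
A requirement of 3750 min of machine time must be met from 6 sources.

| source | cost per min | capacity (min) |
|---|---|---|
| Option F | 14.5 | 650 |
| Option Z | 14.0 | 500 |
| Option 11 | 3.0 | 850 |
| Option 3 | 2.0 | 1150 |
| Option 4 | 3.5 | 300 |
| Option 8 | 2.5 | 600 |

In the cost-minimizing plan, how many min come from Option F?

Cheapest first:
Take 1150 from Option 3 at 2.0 — need 2600 more.
Option 8 (2.5): use full 600 — 2000 min to go.
Take 850 from Option 11 at 3.0 — need 1150 more.
Option 4 (3.5): use full 300 — 850 min to go.
Take 500 from Option Z at 14.0 — need 350 more.
Take 350 from Option F at 14.5 to finish.

350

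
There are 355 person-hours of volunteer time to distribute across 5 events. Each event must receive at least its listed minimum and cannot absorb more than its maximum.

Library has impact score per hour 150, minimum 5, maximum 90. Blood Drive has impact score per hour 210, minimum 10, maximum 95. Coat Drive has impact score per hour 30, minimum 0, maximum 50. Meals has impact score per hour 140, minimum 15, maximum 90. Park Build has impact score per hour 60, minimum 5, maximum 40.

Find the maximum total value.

Meeting every minimum uses 5+10+0+15+5 = 35 person-hours, leaving 320.
Order the events by impact score per hour: Blood Drive 210 > Library 150 > Meals 140 > Park Build 60 > Coat Drive 30.
Give Blood Drive 85 more to hit its cap of 95 ; 235 left.
Library takes 85 more to reach its cap of 90 ; 150 left.
Meals takes 75 more to reach its cap of 90 ; 75 left.
Give Park Build 35 more to hit its cap of 40 ; 40 left.
Only 40 left; Coat Drive takes them to reach 40.
Total = 150×90 + 210×95 + 30×40 + 140×90 + 60×40 = 49650.

49650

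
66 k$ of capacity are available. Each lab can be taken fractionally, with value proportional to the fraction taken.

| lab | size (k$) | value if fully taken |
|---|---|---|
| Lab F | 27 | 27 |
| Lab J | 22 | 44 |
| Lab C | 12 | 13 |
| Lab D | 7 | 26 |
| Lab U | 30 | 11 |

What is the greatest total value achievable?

108

Best value per unit of size first: Lab D 26/7≈3.71, Lab J 44/22≈2, Lab C 13/12≈1.08, Lab F 27/27≈1, Lab U 11/30≈0.367.
Take all of Lab D (7 k$, value 26) → 59 k$ left.
Lab J: take in full, 22 k$ for value 44 → 37 left.
Lab C: take in full, 12 k$ for value 13 → 25 left.
25 k$ left: a 25/27 share of Lab F gives 27×25/27 = 25.
Total value = 108.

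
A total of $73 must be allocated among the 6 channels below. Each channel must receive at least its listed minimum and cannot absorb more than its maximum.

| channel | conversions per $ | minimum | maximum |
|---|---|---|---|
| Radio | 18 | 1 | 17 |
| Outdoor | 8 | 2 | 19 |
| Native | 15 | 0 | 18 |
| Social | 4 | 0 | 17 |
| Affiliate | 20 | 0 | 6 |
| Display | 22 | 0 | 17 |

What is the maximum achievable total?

Meeting every minimum uses 1+2+0+0+0+0 = 3 $, leaving 70.
Highest conversions per $ first: Display 22 > Affiliate 20 > Radio 18 > Native 15 > Outdoor 8 > Social 4.
Give Display 17 more to hit its cap of 17 ; 53 left.
Affiliate: +6 to 6 (cap) ; 47 left.
Radio: +16 to 17 (cap) ; 31 left.
Native takes 18 more to reach its cap of 18 ; 13 left.
Outdoor has room for 17 more but only 13 remain, so it gets 15.
Total = 18×17 + 8×15 + 15×18 + 20×6 + 22×17 = 1190.

1190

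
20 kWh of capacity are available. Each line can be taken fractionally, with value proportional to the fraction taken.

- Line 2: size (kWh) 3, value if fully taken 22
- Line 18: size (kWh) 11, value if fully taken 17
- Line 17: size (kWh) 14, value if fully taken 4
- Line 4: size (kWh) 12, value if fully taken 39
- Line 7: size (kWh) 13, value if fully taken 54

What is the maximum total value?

89

Sort by value density: Line 2 22/3≈7.33, Line 7 54/13≈4.15, Line 4 39/12≈3.25, Line 18 17/11≈1.55, Line 17 4/14≈0.286.
Line 2: take in full, 3 kWh for value 22 — 17 left.
All 13 kWh of Line 7 fit (value 54) — 4 remain.
Only 4 kWh remain; take 4/12 of Line 4 for value 39×4/12 = 13.
Total value = 89.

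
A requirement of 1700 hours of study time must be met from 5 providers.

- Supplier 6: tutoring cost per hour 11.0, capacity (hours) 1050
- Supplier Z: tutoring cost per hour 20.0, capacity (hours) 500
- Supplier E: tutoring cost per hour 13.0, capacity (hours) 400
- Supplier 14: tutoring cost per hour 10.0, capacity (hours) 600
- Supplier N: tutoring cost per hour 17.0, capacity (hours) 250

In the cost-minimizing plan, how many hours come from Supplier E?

Cheapest first:
Supplier 14 at 10.0: take all 600 hours ; 1100 still needed.
Supplier 6 at 11.0: take all 1050 hours ; 50 still needed.
Supplier E at 13.0: take 50 of its 400 ; requirement met.
Supplier N, Supplier Z: unused.

50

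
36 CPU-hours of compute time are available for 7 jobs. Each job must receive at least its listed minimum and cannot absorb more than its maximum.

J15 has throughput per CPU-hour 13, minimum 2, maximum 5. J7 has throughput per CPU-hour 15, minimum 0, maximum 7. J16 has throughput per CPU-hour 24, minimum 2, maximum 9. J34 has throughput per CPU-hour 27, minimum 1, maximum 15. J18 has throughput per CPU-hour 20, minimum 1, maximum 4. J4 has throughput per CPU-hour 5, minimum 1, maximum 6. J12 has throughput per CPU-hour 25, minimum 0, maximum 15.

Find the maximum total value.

879

Meeting every minimum uses 2+0+2+1+1+1+0 = 7 CPU-hours, leaving 29.
Order the jobs by throughput per CPU-hour: J34 27 > J12 25 > J16 24 > J18 20 > J7 15 > J15 13 > J4 5.
J34: +14 to 15 (cap) → 15 left.
J12: +15 to 15 (cap) → 0 left.
Total = 13×2 + 24×2 + 27×15 + 20×1 + 5×1 + 25×15 = 879.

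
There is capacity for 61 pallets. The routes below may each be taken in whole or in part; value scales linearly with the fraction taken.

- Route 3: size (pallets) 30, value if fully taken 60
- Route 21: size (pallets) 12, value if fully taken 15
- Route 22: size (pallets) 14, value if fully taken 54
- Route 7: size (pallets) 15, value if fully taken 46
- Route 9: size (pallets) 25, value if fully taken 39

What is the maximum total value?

Rank by value-to-size ratio: Route 22 54/14≈3.86, Route 7 46/15≈3.07, Route 3 60/30≈2, Route 9 39/25≈1.56, Route 21 15/12≈1.25.
All 14 pallets of Route 22 fit (value 54) — 47 remain.
Take all of Route 7 (15 pallets, value 46) — 32 pallets left.
Route 3: take in full, 30 pallets for value 60 — 2 left.
2 pallets left: a 2/25 share of Route 9 gives 39×2/25 = 3.12.
Total value = 163.12.

163.12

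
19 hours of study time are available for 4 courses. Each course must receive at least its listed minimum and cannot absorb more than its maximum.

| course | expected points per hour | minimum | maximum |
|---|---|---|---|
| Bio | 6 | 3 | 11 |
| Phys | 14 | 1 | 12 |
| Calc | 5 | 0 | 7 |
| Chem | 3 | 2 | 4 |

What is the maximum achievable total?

Meeting every minimum uses 3+1+0+2 = 6 hours, leaving 13.
Highest expected points per hour first: Phys 14 > Bio 6 > Calc 5 > Chem 3.
Give Phys 11 more to hit its cap of 12 — 2 left.
Bio has room for 8 more but only 2 remain, so it gets 5.
Total = 6×5 + 14×12 + 3×2 = 204.

204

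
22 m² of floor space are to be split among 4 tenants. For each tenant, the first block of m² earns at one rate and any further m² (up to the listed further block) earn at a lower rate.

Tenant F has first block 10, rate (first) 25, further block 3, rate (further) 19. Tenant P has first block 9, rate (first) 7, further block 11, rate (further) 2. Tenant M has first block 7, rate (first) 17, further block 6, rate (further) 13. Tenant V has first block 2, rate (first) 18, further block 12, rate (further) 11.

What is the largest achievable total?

462

Rank every tier by rate: Tenant F/T1 25 > Tenant F/T2 19 > Tenant V/T1 18 > Tenant M/T1 17 > Tenant M/T2 13 > Tenant V/T2 11 > Tenant P/T1 7 > Tenant P/T2 2.
Tenant F/T1 (25): +10 → 12 left.
Tenant F T2 at 19: fill all 3 → 9 left.
Fill Tenant V T1 block (2 at 18) → 7 left.
Tenant M/T1 (17): +7 → 0 left.
Total = 25×10 + 19×3 + 18×2 + 17×7 = 462.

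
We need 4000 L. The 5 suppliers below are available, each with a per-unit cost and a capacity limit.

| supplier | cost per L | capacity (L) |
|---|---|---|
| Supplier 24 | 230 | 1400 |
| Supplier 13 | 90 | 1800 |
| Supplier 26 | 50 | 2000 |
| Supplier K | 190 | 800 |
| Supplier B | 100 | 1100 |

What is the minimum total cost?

282000

Fill from the cheapest supplier first.
Supplier 26 at 50: take all 2000 L — 2000 still needed.
Supplier 13 at 90: take all 1800 L — 200 still needed.
Take 200 from Supplier B at 100 to finish.
Supplier K, Supplier 24: unused.
Cost = 2000×50 + 1800×90 + 200×100 = 282000.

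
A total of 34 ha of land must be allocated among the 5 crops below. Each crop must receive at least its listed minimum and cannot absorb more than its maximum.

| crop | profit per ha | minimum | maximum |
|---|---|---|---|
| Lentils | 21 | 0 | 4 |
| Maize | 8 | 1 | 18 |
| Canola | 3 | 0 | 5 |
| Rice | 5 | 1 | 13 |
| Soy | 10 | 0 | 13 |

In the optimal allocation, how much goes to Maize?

Meeting every minimum uses 0+1+0+1+0 = 2 ha, leaving 32.
Highest profit per ha first: Lentils 21 > Soy 10 > Maize 8 > Rice 5 > Canola 3.
Give Lentils 4 more to hit its cap of 4 → 28 left.
Soy: +13 to 13 (cap) → 15 left.
Only 15 left; Maize takes them to reach 16.

16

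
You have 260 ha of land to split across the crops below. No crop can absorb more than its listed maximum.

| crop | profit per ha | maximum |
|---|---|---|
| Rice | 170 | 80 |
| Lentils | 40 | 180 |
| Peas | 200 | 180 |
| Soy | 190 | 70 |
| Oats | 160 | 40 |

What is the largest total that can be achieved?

51000

Order the crops by profit per ha: Peas 200 > Soy 190 > Rice 170 > Oats 160 > Lentils 40.
Peas: +180 to 180 (cap) → 80 left.
Soy takes 70 to reach its cap of 70 → 10 left.
Rice has room for 80 but only 10 remain, so it gets 10.
Total = 170×10 + 200×180 + 190×70 = 51000.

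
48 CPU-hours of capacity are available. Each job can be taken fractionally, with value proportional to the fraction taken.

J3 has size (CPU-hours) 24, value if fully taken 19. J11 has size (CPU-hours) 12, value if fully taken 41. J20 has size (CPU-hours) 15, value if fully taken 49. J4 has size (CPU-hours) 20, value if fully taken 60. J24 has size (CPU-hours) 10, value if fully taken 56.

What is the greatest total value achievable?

179

Rank by value-to-size ratio: J24 56/10≈5.6, J11 41/12≈3.42, J20 49/15≈3.27, J4 60/20≈3, J3 19/24≈0.792.
All 10 CPU-hours of J24 fit (value 56) → 38 remain.
J11: take in full, 12 CPU-hours for value 41 → 26 left.
J20: take in full, 15 CPU-hours for value 49 → 11 left.
Only 11 CPU-hours remain; take 11/20 of J4 for value 60×11/20 = 33.
Total value = 179.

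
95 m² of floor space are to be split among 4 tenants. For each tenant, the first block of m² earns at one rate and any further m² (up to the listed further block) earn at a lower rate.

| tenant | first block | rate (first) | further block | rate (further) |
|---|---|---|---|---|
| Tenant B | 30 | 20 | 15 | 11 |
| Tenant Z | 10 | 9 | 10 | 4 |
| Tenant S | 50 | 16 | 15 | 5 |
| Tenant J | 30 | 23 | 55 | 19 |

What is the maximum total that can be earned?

1955

Treat each block as its own option and order by rate: Tenant J/T1 23 > Tenant B/T1 20 > Tenant J/T2 19 > Tenant S/T1 16 > Tenant B/T2 11 > Tenant Z/T1 9 > Tenant S/T2 5 > Tenant Z/T2 4.
Tenant J/T1 (23): +30 ; 65 left.
Tenant B/T1 (20): +30 ; 35 left.
35 remain; put them into Tenant J T2 at 19.
Total = 23×30 + 20×30 + 19×35 = 1955.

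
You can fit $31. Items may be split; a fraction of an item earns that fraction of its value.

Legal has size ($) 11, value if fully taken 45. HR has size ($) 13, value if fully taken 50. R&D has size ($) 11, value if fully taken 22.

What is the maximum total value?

Rank by value-to-size ratio: Legal 45/11≈4.09, HR 50/13≈3.85, R&D 22/11≈2.
All 11 $ of Legal fit (value 45) — 20 remain.
All 13 $ of HR fit (value 50) — 7 remain.
Only 7 $ remain; take 7/11 of R&D for value 22×7/11 = 14.
Total value = 109.

109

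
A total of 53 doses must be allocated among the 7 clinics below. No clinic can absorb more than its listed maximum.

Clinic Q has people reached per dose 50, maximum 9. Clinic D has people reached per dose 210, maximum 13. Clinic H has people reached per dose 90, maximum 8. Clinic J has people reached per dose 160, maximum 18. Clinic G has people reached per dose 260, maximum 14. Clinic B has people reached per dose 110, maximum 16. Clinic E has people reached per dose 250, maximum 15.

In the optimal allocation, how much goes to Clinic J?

Highest people reached per dose first: Clinic G 260 > Clinic E 250 > Clinic D 210 > Clinic J 160 > Clinic B 110 > Clinic H 90 > Clinic Q 50.
Clinic G: +14 to 14 (cap) → 39 left.
Clinic E: +15 to 15 (cap) → 24 left.
Clinic D: +13 to 13 (cap) → 11 left.
Clinic J has room for 18 but only 11 remain, so it gets 11.

11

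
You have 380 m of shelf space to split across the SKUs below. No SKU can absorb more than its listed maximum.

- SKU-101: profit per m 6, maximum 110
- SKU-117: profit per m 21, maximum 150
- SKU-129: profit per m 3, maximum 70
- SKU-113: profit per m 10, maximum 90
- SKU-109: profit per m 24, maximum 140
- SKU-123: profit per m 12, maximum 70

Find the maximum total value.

7550

Highest profit per m first: SKU-109 24 > SKU-117 21 > SKU-123 12 > SKU-113 10 > SKU-101 6 > SKU-129 3.
SKU-109: +140 to 140 (cap) — 240 left.
SKU-117: +150 to 150 (cap) — 90 left.
Give SKU-123 70 to hit its cap of 70 — 20 left.
Only 20 left; SKU-113 takes them to reach 20.
Total = 21×150 + 10×20 + 24×140 + 12×70 = 7550.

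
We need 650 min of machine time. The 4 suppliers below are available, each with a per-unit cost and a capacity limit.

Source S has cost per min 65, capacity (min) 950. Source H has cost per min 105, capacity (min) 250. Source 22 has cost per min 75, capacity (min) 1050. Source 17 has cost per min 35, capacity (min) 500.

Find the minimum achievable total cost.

Fill from the cheapest supplier first.
Source 17 (35): use full 500 — 150 min to go.
Take 150 from Source S at 65 to finish.
Source 22, Source H: unused.
Cost = 500×35 + 150×65 = 27250.

27250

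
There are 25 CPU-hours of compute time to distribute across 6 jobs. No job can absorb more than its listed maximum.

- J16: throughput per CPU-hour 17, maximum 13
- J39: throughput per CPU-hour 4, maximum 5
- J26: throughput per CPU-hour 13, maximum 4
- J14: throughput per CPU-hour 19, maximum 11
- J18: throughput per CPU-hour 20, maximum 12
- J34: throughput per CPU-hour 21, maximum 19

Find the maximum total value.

Highest throughput per CPU-hour first: J34 21 > J18 20 > J14 19 > J16 17 > J26 13 > J39 4.
J34: +19 to 19 (cap) → 6 left.
J18: +6 (room for 12) → 6. Pool exhausted.
Total = 20×6 + 21×19 = 519.

519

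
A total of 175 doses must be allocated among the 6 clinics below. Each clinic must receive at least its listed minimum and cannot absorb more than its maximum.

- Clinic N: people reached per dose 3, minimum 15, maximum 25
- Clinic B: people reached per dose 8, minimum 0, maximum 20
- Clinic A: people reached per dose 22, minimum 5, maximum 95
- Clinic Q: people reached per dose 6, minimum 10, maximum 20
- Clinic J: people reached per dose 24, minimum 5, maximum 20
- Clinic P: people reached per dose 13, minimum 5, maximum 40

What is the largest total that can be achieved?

3130

Meeting every minimum uses 15+0+5+10+5+5 = 40 doses, leaving 135.
Order the clinics by people reached per dose: Clinic J 24 > Clinic A 22 > Clinic P 13 > Clinic B 8 > Clinic Q 6 > Clinic N 3.
Clinic J: +15 to 20 (cap) ; 120 left.
Give Clinic A 90 more to hit its cap of 95 ; 30 left.
Clinic P has room for 35 more but only 30 remain, so it gets 35.
Total = 3×15 + 22×95 + 6×10 + 24×20 + 13×35 = 3130.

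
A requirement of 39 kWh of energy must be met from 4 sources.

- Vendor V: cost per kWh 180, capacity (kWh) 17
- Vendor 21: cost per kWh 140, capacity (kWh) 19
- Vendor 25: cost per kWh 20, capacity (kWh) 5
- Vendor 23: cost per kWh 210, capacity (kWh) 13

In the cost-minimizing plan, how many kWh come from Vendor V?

15

Fill from the cheapest source first.
Vendor 25 (20): use full 5 — 34 kWh to go.
Vendor 21 at 140: take all 19 kWh — 15 still needed.
Take 15 from Vendor V at 180 to finish.
Vendor 23: unused.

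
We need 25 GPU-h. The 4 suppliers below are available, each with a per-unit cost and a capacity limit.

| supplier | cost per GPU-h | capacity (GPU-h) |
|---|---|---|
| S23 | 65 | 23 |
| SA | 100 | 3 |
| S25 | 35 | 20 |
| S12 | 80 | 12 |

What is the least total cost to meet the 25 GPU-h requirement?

1025

Use suppliers in increasing cost order.
S25 (35): use full 20 ; 5 GPU-h to go.
S23 at 65: take 5 of its 23 ; requirement met.
S12, SA: unused.
Cost = 20×35 + 5×65 = 1025.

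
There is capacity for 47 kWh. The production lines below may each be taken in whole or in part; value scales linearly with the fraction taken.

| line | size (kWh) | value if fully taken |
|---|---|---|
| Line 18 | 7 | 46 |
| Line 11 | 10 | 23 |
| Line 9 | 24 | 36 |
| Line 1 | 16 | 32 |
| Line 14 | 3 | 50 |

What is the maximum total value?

167.5

Best value per unit of size first: Line 14 50/3≈16.7, Line 18 46/7≈6.57, Line 11 23/10≈2.3, Line 1 32/16≈2, Line 9 36/24≈1.5.
Take all of Line 14 (3 kWh, value 50) → 44 kWh left.
Line 18: take in full, 7 kWh for value 46 → 37 left.
Line 11: take in full, 10 kWh for value 23 → 27 left.
Take all of Line 1 (16 kWh, value 32) → 11 kWh left.
Only 11 kWh remain; take 11/24 of Line 9 for value 36×11/24 = 16.5.
Total value = 167.5.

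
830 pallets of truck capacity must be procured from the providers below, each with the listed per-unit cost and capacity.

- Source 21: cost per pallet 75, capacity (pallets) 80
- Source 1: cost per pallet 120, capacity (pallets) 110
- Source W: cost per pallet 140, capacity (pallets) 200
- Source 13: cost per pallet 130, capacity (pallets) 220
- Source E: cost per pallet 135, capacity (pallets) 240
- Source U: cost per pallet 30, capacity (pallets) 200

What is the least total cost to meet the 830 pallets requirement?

Fill from the cheapest provider first.
Take 200 from Source U at 30 → need 630 more.
Source 21 at 75: take all 80 pallets → 550 still needed.
Source 1 at 120: take all 110 pallets → 440 still needed.
Take 220 from Source 13 at 130 → need 220 more.
Take 220 from Source E at 135 to finish.
Source W: unused.
Cost = 200×30 + 80×75 + 110×120 + 220×130 + 220×135 = 83500.

83500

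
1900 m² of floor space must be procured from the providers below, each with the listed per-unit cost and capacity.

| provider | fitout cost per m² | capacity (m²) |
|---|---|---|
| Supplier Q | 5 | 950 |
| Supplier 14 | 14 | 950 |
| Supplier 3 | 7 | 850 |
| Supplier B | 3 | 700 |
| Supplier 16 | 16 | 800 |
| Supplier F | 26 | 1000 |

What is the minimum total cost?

8600

Fill from the cheapest provider first.
Supplier B (3): use full 700 ; 1200 m² to go.
Supplier Q (5): use full 950 ; 250 m² to go.
Supplier 3 (7): take the remaining 250 ; done.
Supplier 14, Supplier 16, Supplier F: unused.
Cost = 700×3 + 950×5 + 250×7 = 8600.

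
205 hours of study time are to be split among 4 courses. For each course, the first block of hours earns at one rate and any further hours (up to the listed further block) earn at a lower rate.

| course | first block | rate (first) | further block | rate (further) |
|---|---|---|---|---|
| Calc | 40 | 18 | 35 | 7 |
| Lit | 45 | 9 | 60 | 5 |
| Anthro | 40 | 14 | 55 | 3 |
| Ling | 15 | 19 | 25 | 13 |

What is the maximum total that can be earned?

2565

Rank every tier by rate: Ling/tier1 19 > Calc/tier1 18 > Anthro/tier1 14 > Ling/tier2 13 > Lit/tier1 9 > Calc/tier2 7 > Lit/tier2 5 > Anthro/tier2 3.
Ling/tier1 (19): +15 — 190 left.
Fill Calc tier1 block (40 at 18) — 150 left.
Anthro tier1 at 14: fill all 40 — 110 left.
Fill Ling tier2 block (25 at 13) — 85 left.
Fill Lit tier1 block (45 at 9) — 40 left.
Calc tier2 at 7: fill all 35 — 5 left.
Lit tier2 at 5: only 5 left, fill 5.
Total = 19×15 + 18×40 + 14×40 + 13×25 + 9×45 + 7×35 + 5×5 = 2565.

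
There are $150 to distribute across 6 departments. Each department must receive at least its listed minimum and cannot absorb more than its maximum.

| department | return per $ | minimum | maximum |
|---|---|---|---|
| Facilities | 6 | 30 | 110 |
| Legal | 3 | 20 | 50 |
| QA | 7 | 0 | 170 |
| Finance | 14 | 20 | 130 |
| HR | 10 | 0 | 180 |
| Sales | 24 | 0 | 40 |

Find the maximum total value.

Meeting every minimum uses 30+20+0+20+0+0 = 70 $, leaving 80.
Order the departments by return per $: Sales 24 > Finance 14 > HR 10 > QA 7 > Facilities 6 > Legal 3.
Sales: +40 to 40 (cap) → 40 left.
Finance: +40 (room for 110) → 60. Pool exhausted.
Total = 6×30 + 3×20 + 14×60 + 24×40 = 2040.

2040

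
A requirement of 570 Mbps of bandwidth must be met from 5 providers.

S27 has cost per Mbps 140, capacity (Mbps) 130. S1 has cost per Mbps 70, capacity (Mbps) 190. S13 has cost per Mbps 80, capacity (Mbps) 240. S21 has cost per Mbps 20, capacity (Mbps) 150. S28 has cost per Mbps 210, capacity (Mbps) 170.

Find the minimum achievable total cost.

Fill from the cheapest provider first.
S21 (20): use full 150 ; 420 Mbps to go.
S1 (70): use full 190 ; 230 Mbps to go.
Take 230 from S13 at 80 to finish.
S27, S28: unused.
Cost = 150×20 + 190×70 + 230×80 = 34700.

34700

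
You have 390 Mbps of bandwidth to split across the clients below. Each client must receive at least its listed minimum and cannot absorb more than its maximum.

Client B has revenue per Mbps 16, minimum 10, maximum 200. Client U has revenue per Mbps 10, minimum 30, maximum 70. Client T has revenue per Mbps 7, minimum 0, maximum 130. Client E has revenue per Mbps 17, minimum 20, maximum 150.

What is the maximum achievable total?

Meeting every minimum uses 10+30+0+20 = 60 Mbps, leaving 330.
Order the clients by revenue per Mbps: Client E 17 > Client B 16 > Client U 10 > Client T 7.
Give Client E 130 more to hit its cap of 150 ; 200 left.
Give Client B 190 more to hit its cap of 200 ; 10 left.
Client U: +10 (room for 40) → 40. Pool exhausted.
Total = 16×200 + 10×40 + 17×150 = 6150.

6150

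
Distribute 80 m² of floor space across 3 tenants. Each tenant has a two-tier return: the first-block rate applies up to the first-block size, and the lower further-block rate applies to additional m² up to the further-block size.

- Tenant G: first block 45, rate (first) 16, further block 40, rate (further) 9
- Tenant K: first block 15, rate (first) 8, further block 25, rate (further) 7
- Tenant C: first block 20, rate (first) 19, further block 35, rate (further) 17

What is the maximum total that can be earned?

1375

Rank every tier by rate: Tenant C/tier1 19 > Tenant C/tier2 17 > Tenant G/tier1 16 > Tenant G/tier2 9 > Tenant K/tier1 8 > Tenant K/tier2 7.
Tenant C tier1 at 19: fill all 20 — 60 left.
Tenant C tier2 at 17: fill all 35 — 25 left.
Tenant G/tier1: +25 of 45 at 16; pool empty.
Total = 19×20 + 17×35 + 16×25 = 1375.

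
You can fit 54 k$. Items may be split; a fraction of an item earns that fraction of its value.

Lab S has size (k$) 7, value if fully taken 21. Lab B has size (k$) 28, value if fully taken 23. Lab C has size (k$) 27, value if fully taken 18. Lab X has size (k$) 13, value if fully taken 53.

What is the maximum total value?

101

Best value per unit of size first: Lab X 53/13≈4.08, Lab S 21/7≈3, Lab B 23/28≈0.821, Lab C 18/27≈0.667.
Take all of Lab X (13 k$, value 53) → 41 k$ left.
Take all of Lab S (7 k$, value 21) → 34 k$ left.
Lab B: take in full, 28 k$ for value 23 → 6 left.
6 k$ left: a 6/27 share of Lab C gives 18×6/27 = 4.
Total value = 101.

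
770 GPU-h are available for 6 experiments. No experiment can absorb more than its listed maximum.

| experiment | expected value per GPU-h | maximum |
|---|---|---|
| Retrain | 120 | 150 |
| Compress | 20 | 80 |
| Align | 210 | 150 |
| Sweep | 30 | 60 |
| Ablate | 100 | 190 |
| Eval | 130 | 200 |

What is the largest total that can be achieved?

96700

Order the experiments by expected value per GPU-h: Align 210 > Eval 130 > Retrain 120 > Ablate 100 > Sweep 30 > Compress 20.
Give Align 150 to hit its cap of 150 → 620 left.
Give Eval 200 to hit its cap of 200 → 420 left.
Retrain: +150 to 150 (cap) → 270 left.
Ablate: +190 to 190 (cap) → 80 left.
Sweep takes 60 to reach its cap of 60 → 20 left.
Only 20 left; Compress takes them to reach 20.
Total = 120×150 + 20×20 + 210×150 + 30×60 + 100×190 + 130×200 = 96700.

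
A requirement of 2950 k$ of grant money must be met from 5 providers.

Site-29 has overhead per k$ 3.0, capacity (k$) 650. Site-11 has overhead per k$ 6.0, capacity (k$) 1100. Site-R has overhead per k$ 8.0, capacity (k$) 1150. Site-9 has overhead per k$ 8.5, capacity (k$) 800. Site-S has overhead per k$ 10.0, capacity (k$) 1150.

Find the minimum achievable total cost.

18175

Use providers in increasing cost order.
Site-29 (3.0): use full 650 → 2300 k$ to go.
Site-11 (6.0): use full 1100 → 1200 k$ to go.
Take 1150 from Site-R at 8.0 → need 50 more.
Take 50 from Site-9 at 8.5 to finish.
Site-S: unused.
Cost = 650×3.0 + 1100×6.0 + 1150×8.0 + 50×8.5 = 18175.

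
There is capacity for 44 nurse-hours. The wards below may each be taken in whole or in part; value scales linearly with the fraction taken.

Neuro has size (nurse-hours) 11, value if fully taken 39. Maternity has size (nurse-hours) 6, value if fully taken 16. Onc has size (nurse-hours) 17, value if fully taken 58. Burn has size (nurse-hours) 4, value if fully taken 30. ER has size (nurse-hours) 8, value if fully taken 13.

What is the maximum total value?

Rank by value-to-size ratio: Burn 30/4≈7.5, Neuro 39/11≈3.55, Onc 58/17≈3.41, Maternity 16/6≈2.67, ER 13/8≈1.62.
All 4 nurse-hours of Burn fit (value 30) → 40 remain.
Neuro: take in full, 11 nurse-hours for value 39 → 29 left.
Take all of Onc (17 nurse-hours, value 58) → 12 nurse-hours left.
Maternity: take in full, 6 nurse-hours for value 16 → 6 left.
Only 6 nurse-hours remain; take 6/8 of ER for value 13×6/8 = 9.75.
Total value = 152.75.

152.75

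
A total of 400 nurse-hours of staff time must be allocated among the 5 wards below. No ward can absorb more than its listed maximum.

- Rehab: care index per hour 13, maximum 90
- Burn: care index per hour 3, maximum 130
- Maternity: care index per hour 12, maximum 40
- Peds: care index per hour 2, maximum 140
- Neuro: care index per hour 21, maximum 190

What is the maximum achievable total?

Order the wards by care index per hour: Neuro 21 > Rehab 13 > Maternity 12 > Burn 3 > Peds 2.
Give Neuro 190 to hit its cap of 190 → 210 left.
Rehab takes 90 to reach its cap of 90 → 120 left.
Maternity takes 40 to reach its cap of 40 → 80 left.
Burn: +80 (room for 130) → 80. Pool exhausted.
Total = 13×90 + 3×80 + 12×40 + 21×190 = 5880.

5880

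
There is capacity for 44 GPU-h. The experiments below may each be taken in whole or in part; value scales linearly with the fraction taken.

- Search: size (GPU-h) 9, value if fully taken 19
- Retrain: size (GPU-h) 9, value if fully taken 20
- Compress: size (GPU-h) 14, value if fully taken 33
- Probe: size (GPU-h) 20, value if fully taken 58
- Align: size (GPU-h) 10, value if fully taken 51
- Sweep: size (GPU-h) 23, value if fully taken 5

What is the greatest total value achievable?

Best value per unit of size first: Align 51/10≈5.1, Probe 58/20≈2.9, Compress 33/14≈2.36, Retrain 20/9≈2.22, Search 19/9≈2.11, Sweep 5/23≈0.217.
Take all of Align (10 GPU-h, value 51) → 34 GPU-h left.
All 20 GPU-h of Probe fit (value 58) → 14 remain.
Compress: take in full, 14 GPU-h for value 33 → 0 left.
Total value = 142.

142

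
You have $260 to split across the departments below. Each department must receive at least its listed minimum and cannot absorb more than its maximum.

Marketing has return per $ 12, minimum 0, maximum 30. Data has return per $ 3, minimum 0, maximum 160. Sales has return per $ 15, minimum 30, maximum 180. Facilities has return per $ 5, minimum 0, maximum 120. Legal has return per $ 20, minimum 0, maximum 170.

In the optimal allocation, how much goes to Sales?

90

Meeting every minimum uses 0+0+30+0+0 = 30 $, leaving 230.
Rank by return per $: Legal 20 > Sales 15 > Marketing 12 > Facilities 5 > Data 3.
Give Legal 170 more to hit its cap of 170 — 60 left.
Only 60 left; Sales takes them to reach 90.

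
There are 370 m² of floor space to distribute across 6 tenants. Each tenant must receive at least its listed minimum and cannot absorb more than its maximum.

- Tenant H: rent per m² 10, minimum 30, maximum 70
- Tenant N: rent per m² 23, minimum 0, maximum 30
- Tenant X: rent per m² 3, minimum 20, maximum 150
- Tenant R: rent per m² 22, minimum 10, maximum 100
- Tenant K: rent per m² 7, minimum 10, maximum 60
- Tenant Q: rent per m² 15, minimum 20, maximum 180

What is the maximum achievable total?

6020

Meeting every minimum uses 30+0+20+10+10+20 = 90 m², leaving 280.
Highest rent per m² first: Tenant N 23 > Tenant R 22 > Tenant Q 15 > Tenant H 10 > Tenant K 7 > Tenant X 3.
Tenant N: +30 to 30 (cap) — 250 left.
Tenant R takes 90 more to reach its cap of 100 — 160 left.
Tenant Q takes 160 more to reach its cap of 180 — 0 left.
Total = 10×30 + 23×30 + 3×20 + 22×100 + 7×10 + 15×180 = 6020.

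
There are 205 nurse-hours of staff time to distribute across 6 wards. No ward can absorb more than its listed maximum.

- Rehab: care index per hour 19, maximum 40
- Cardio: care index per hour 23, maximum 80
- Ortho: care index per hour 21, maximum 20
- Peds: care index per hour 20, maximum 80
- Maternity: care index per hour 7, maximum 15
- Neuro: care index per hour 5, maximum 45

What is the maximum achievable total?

Highest care index per hour first: Cardio 23 > Ortho 21 > Peds 20 > Rehab 19 > Maternity 7 > Neuro 5.
Cardio: +80 to 80 (cap) — 125 left.
Give Ortho 20 to hit its cap of 20 — 105 left.
Give Peds 80 to hit its cap of 80 — 25 left.
Rehab has room for 40 but only 25 remain, so it gets 25.
Total = 19×25 + 23×80 + 21×20 + 20×80 = 4335.

4335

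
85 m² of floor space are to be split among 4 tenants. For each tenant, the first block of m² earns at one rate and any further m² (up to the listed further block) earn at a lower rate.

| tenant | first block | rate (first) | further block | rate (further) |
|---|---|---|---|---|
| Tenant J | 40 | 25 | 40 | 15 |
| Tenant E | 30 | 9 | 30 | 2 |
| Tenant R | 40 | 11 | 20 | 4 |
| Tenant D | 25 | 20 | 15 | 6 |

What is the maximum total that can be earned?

1800

Rank every tier by rate: Tenant J/T1 25 > Tenant D/T1 20 > Tenant J/T2 15 > Tenant R/T1 11 > Tenant E/T1 9 > Tenant D/T2 6 > Tenant R/T2 4 > Tenant E/T2 2.
Tenant J/T1 (25): +40 ; 45 left.
Fill Tenant D T1 block (25 at 20) ; 20 left.
20 remain; put them into Tenant J T2 at 15.
Total = 25×40 + 20×25 + 15×20 = 1800.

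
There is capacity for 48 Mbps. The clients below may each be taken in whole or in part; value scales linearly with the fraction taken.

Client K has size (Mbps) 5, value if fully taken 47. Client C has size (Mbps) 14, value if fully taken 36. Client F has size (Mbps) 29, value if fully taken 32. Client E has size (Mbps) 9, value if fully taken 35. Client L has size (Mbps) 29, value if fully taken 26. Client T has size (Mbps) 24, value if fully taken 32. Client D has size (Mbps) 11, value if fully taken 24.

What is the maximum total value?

Best value per unit of size first: Client K 47/5≈9.4, Client E 35/9≈3.89, Client C 36/14≈2.57, Client D 24/11≈2.18, Client T 32/24≈1.33, Client F 32/29≈1.1, Client L 26/29≈0.897.
Take all of Client K (5 Mbps, value 47) — 43 Mbps left.
Client E: take in full, 9 Mbps for value 35 — 34 left.
Take all of Client C (14 Mbps, value 36) — 20 Mbps left.
Client D: take in full, 11 Mbps for value 24 — 9 left.
9 Mbps left: a 9/24 share of Client T gives 32×9/24 = 12.
Total value = 154.

154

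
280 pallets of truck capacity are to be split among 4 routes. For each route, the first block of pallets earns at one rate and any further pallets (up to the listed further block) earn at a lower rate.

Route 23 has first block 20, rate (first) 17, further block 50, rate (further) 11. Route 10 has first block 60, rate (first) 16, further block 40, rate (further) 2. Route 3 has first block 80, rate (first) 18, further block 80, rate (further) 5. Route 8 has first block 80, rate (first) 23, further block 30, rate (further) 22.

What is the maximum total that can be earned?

Order all 8 blocks by rate: Route 8/first 23 > Route 8/second 22 > Route 3/first 18 > Route 23/first 17 > Route 10/first 16 > Route 23/second 11 > Route 3/second 5 > Route 10/second 2.
Route 8 first at 23: fill all 80 ; 200 left.
Route 8/second (22): +30 ; 170 left.
Route 3/first (18): +80 ; 90 left.
Fill Route 23 first block (20 at 17) ; 70 left.
Route 10/first (16): +60 ; 10 left.
Route 23/second: +10 of 50 at 11; pool empty.
Total = 23×80 + 22×30 + 18×80 + 17×20 + 16×60 + 11×10 = 5350.

5350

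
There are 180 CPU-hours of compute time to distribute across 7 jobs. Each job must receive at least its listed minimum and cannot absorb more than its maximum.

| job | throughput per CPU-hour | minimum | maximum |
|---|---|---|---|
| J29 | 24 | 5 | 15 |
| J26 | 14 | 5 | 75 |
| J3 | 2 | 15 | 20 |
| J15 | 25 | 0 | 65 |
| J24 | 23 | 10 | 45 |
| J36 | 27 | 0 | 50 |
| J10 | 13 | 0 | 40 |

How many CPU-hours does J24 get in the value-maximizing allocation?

30

Meeting every minimum uses 5+5+15+0+10+0+0 = 35 CPU-hours, leaving 145.
Rank by throughput per CPU-hour: J36 27 > J15 25 > J29 24 > J24 23 > J26 14 > J10 13 > J3 2.
J36 takes 50 more to reach its cap of 50 ; 95 left.
Give J15 65 more to hit its cap of 65 ; 30 left.
J29: +10 to 15 (cap) ; 20 left.
J24 has room for 35 more but only 20 remain, so it gets 30.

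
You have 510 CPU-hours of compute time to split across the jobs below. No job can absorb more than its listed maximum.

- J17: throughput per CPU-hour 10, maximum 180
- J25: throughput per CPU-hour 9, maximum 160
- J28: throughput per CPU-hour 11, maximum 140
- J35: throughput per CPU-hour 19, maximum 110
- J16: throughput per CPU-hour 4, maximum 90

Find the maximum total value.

Order the jobs by throughput per CPU-hour: J35 19 > J28 11 > J17 10 > J25 9 > J16 4.
Give J35 110 to hit its cap of 110 ; 400 left.
Give J28 140 to hit its cap of 140 ; 260 left.
J17: +180 to 180 (cap) ; 80 left.
J25: +80 (room for 160) → 80. Pool exhausted.
Total = 10×180 + 9×80 + 11×140 + 19×110 = 6150.

6150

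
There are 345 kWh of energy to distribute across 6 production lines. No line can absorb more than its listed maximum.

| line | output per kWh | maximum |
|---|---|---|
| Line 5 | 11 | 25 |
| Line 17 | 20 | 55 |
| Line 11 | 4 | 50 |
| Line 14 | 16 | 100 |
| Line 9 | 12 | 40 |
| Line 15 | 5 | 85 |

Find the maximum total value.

4040

Order the production lines by output per kWh: Line 17 20 > Line 14 16 > Line 9 12 > Line 5 11 > Line 15 5 > Line 11 4.
Give Line 17 55 to hit its cap of 55 — 290 left.
Give Line 14 100 to hit its cap of 100 — 190 left.
Line 9: +40 to 40 (cap) — 150 left.
Give Line 5 25 to hit its cap of 25 — 125 left.
Give Line 15 85 to hit its cap of 85 — 40 left.
Line 11 has room for 50 but only 40 remain, so it gets 40.
Total = 11×25 + 20×55 + 4×40 + 16×100 + 12×40 + 5×85 = 4040.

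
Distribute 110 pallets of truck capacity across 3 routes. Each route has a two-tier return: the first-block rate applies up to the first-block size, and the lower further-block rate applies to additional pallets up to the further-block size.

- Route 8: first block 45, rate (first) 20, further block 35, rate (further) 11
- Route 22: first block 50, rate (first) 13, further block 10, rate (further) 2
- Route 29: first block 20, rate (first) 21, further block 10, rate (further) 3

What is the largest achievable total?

1905

Treat each block as its own option and order by rate: Route 29/first 21 > Route 8/first 20 > Route 22/first 13 > Route 8/second 11 > Route 29/second 3 > Route 22/second 2.
Route 29 first at 21: fill all 20 → 90 left.
Route 8 first at 20: fill all 45 → 45 left.
45 remain; put them into Route 22 first at 13.
Total = 21×20 + 20×45 + 13×45 = 1905.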